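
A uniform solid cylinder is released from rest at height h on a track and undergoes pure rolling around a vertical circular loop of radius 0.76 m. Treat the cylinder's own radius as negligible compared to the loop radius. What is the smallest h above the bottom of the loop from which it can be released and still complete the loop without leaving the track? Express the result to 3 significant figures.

The moment of inertia is (1/2)MR², giving k ≡ I/(MR²) = 0.5.
At the top of the loop, the minimum-contact condition is Mg = Mv_top²/r, so v_top² = gr.
With ω = v/R, the kinetic energy at speed v is ½(1+k)Mv² = (3/4)Mv².
Energy conservation from release (height h) to the top (height 2r): Mgh = Mg(2r) + (3/4)M·gr.
Thus h_min = 2r + (1+k)r/2 = r(2 + 1.5/2) = 0.76 × 2.75 ≈ 2.09 m.

h_min ≈ 2.09 m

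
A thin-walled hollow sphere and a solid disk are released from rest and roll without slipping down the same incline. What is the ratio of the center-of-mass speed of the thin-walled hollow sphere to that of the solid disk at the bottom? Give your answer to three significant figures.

Each satisfies Mgh = ½(1+k)Mv² with k = I/(MR²), so v ∝ 1/√(1+k).
For the thin-walled hollow sphere k = 2/3; for the solid disk k = 0.5.
v₁/v₂ = √((1+k₂)/(1+k₁)) = √(1.5/1.667) ≈ 0.949.

v_ratio ≈ 0.949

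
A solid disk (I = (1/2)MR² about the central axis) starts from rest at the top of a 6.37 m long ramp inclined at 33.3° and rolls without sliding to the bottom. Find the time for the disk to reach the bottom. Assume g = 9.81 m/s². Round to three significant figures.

With I = (1/2)MR², the ratio k = I/(MR²) is 0.5.
Translational: Mg sinθ − f = Ma. Rotational about the CM: fR = Iα = kMRa, so f = kMa.
Hence a = g sinθ/(1+k) = 9.81×sin33.3°/1.5 = 3.591 m/s².
Starting from rest, L = ½at², so t = √(2L/a) = √(2×6.37/3.591) ≈ 1.88 s.

t ≈ 1.88 s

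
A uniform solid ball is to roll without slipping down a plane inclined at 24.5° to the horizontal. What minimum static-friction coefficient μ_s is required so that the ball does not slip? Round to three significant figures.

μ_min ≈ 0.130

For this body I = (2/5)MR², i.e. k = I/(MR²) = 0.4.
Newton's second law down the slope: Mg sinθ − f = Ma. The torque equation fR = Iα (with α = a/R) gives f = kMa.
These give a = g sinθ/(1+k) and the required friction f = kMg sinθ/(1+k).
With N = Mg cosθ, the no-slip condition f ≤ μN gives μ_min = f/N = k tanθ/(1+k).
μ_min = 0.4 × tan24.5° / 1.4 ≈ 0.130.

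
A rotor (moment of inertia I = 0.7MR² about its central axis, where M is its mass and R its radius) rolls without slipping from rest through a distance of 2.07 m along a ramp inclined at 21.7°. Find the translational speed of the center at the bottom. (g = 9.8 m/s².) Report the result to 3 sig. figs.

v ≈ 2.97 m/s

With I = 0.7MR², the ratio k = I/(MR²) is 0.7.
Since it rolls without slipping, ω = v/R and KE = ½Mv² + ½Iω² = ½(1+k)Mv² = (17/20)Mv².
The vertical drop is h = L sinθ = 2.07 × sin21.7° = 0.7654 m.
Setting Mgh = (17/20)Mv² gives v = √(2gh/(1+k)) = √(2·9.8·0.7654/1.7) ≈ 2.97 m/s.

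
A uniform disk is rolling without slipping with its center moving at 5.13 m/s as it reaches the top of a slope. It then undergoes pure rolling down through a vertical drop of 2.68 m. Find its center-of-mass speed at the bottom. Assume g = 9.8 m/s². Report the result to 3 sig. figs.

For this body I = (1/2)MR², i.e. k = I/(MR²) = 0.5.
Pure rolling means v = ωR; then KE = ½Mv² + ½I(v/R)² = ½(1+k)Mv² = (3/4)Mv².
Energy conservation: (3/4)Mv₀² + Mgh = (3/4)Mv², so v² = v₀² + 2gh/(1+k).
v = √(5.13² + 2×9.8×2.68/1.5) = √61.34 ≈ 7.83 m/s.

v ≈ 7.83 m/s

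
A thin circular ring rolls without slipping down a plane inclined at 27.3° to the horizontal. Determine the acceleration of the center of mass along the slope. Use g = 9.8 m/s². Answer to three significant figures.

a ≈ 2.25 m/s²

With I = MR², the ratio k = I/(MR²) is 1.
Along the incline Mg sinθ − f = Ma, and torque about the center fR = Iα = kMR²(a/R) gives f = kMa.
Eliminating f: Mg sinθ = (1+k)Ma, so a = g sinθ/(1+k) = 9.8 × sin27.3° / 2 ≈ 2.25 m/s².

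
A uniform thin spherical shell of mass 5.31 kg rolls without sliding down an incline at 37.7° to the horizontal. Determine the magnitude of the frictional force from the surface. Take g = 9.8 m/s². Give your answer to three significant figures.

f ≈ 12.7 N

With I = (2/3)MR², the ratio k = I/(MR²) is 2/3.
Newton's second law down the slope: Mg sinθ − f = Ma. The torque equation fR = Iα (with α = a/R) gives f = kMa.
Combining, a = g sinθ/(1+k) and f = kMa = kMg sinθ/(1+k).
f = (2/3) × 5.31 × 9.8 × sin37.7° / 1.667 ≈ 12.7 N.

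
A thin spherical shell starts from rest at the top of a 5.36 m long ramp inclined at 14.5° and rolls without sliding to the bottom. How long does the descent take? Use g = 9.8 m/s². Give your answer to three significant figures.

Here I = (2/3)MR², so the shape factor k = I/(MR²) = 2/3.
Newton's second law down the slope: Mg sinθ − f = Ma. The torque equation fR = Iα (with α = a/R) gives f = kMa.
Hence a = g sinθ/(1+k) = 9.8×sin14.5°/1.667 = 1.472 m/s².
Starting from rest, L = ½at², so t = √(2L/a) = √(2×5.36/1.472) ≈ 2.70 s.

t ≈ 2.70 s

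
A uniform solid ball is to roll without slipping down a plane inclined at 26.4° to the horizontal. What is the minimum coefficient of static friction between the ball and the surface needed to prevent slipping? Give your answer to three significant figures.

For this body I = (2/5)MR², i.e. k = I/(MR²) = 0.4.
Along the incline Mg sinθ − f = Ma, and torque about the center fR = Iα = kMR²(a/R) gives f = kMa.
These give a = g sinθ/(1+k) and the required friction f = kMg sinθ/(1+k).
The normal force is N = Mg cosθ, so μ_min = f/N = k tanθ/(1+k).
μ_min = 0.4 × tan26.4° / 1.4 ≈ 0.142.

μ_min ≈ 0.142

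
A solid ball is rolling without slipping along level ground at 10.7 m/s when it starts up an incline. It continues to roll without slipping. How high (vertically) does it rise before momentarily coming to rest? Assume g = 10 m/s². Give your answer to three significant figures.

For this body I = (2/5)MR², i.e. k = I/(MR²) = 0.4.
The rolling condition ω = v/R makes the rotational term ½I(v/R)² = ½kMv², so KE_total = ½(1+k)Mv² = (7/10)Mv².
All of this converts to potential energy at the highest point: (7/10)Mv₀² = Mgh.
Thus h = (1+k)v₀²/(2g) = 1.4 × 10.7² / (2 × 10) ≈ 8.01 m.

h ≈ 8.01 m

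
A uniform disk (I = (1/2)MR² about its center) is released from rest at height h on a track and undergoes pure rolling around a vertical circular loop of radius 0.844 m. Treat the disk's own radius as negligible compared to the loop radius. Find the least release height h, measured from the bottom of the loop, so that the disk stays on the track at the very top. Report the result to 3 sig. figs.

For this body I = (1/2)MR², i.e. k = I/(MR²) = 0.5.
At the top of the loop, the minimum-contact condition is Mg = Mv_top²/r, so v_top² = gr.
With ω = v/R, the kinetic energy at speed v is ½(1+k)Mv² = (3/4)Mv².
Energy conservation from release (height h) to the top (height 2r): Mgh = Mg(2r) + (3/4)M·gr.
Thus h_min = 2r + (1+k)r/2 = r(2 + 1.5/2) = 0.844 × 2.75 ≈ 2.32 m.

h_min ≈ 2.32 m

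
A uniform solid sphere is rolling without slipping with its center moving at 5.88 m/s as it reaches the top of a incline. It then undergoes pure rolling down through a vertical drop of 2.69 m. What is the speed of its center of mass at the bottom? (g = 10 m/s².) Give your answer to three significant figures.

For this body I = (2/5)MR², i.e. k = I/(MR²) = 0.4.
The rolling condition ω = v/R makes the rotational term ½I(v/R)² = ½kMv², so KE_total = ½(1+k)Mv² = (7/10)Mv².
Conserving energy between top and bottom: (7/10)Mv² = (7/10)Mv₀² + Mgh, hence v² = v₀² + 2gh/(1+k).
v = √(5.88² + 2×10×2.69/1.4) = √73 ≈ 8.54 m/s.

v ≈ 8.54 m/s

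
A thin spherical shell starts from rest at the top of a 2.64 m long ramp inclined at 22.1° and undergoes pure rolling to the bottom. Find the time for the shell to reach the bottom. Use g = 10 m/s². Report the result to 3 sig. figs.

t ≈ 1.53 s

The moment of inertia is (2/3)MR², giving k ≡ I/(MR²) = 2/3.
Along the incline Mg sinθ − f = Ma, and torque about the center fR = Iα = kMR²(a/R) gives f = kMa.
Hence a = g sinθ/(1+k) = 10×sin22.1°/1.667 = 2.257 m/s².
With constant a from rest, t = √(2L/a) = √(2·2.64/2.257) ≈ 1.53 s.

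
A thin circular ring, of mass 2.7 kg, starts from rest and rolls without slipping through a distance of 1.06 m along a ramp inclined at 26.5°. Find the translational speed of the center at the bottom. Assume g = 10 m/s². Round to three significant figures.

The moment of inertia is MR², giving k ≡ I/(MR²) = 1.
Since it rolls without slipping, ω = v/R and KE = ½Mv² + ½Iω² = ½(1+k)Mv² = Mv².
The vertical drop is h = L sinθ = 1.06 × sin26.5° = 0.473 m.
Energy conservation: Mgh = Mv², so v = √(2gh/(1+k)) = √(2 × 10 × 0.473 / 2) ≈ 2.17 m/s.

v ≈ 2.17 m/s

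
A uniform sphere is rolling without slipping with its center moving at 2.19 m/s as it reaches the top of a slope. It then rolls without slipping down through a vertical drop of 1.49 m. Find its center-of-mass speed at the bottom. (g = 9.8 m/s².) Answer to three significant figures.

v ≈ 5.07 m/s

The moment of inertia is (2/5)MR², giving k ≡ I/(MR²) = 0.4.
Since it rolls without slipping, ω = v/R and KE = ½Mv² + ½Iω² = ½(1+k)Mv² = (7/10)Mv².
Conserving energy between top and bottom: (7/10)Mv² = (7/10)Mv₀² + Mgh, hence v² = v₀² + 2gh/(1+k).
v = √(2.19² + 2×9.8×1.49/1.4) = √25.66 ≈ 5.07 m/s.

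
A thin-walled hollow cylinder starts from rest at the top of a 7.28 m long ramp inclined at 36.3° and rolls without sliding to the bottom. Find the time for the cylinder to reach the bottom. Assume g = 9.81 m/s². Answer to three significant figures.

Here I = MR², so the shape factor k = I/(MR²) = 1.
Newton's second law down the slope: Mg sinθ − f = Ma. The torque equation fR = Iα (with α = a/R) gives f = kMa.
Hence a = g sinθ/(1+k) = 9.81×sin36.3°/2 = 2.904 m/s².
Starting from rest, L = ½at², so t = √(2L/a) = √(2×7.28/2.904) ≈ 2.24 s.

t ≈ 2.24 s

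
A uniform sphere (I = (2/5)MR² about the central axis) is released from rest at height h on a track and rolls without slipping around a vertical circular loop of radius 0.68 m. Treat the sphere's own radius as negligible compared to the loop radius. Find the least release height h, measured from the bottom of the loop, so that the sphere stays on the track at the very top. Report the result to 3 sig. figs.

With I = (2/5)MR², the ratio k = I/(MR²) is 0.4.
At the top, contact is just lost when gravity alone supplies the centripetal force: Mg = Mv_top²/r, i.e. v_top² = gr.
With ω = v/R, the kinetic energy at speed v is ½(1+k)Mv² = (7/10)Mv².
Energy conservation from release (height h) to the top (height 2r): Mgh = Mg(2r) + (7/10)M·gr.
Thus h_min = 2r + (1+k)r/2 = r(2 + 1.4/2) = 0.68 × 2.7 ≈ 1.84 m.

h_min ≈ 1.84 m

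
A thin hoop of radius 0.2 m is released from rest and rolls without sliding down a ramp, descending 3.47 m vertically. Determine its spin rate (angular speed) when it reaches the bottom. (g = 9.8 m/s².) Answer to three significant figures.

With I = MR², the ratio k = I/(MR²) is 1.
Rolling without slipping gives ω = v/R, so the total kinetic energy is ½Mv² + ½Iω² = ½(1+k)Mv² = Mv².
Energy conservation Mgh = ½(1+k)Mv² gives v = √(2gh/(1+k)) = √(2 × 9.8 × 3.47 / 2) = 5.831 m/s.
The angular speed follows from ω = v/R = 5.831/0.2 ≈ 29.2 rad/s.

ω ≈ 29.2 rad/s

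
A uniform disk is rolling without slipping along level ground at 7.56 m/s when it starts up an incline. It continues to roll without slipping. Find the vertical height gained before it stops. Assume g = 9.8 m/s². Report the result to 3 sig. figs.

h ≈ 4.37 m

With I = (1/2)MR², the ratio k = I/(MR²) is 0.5.
The rolling condition ω = v/R makes the rotational term ½I(v/R)² = ½kMv², so KE_total = ½(1+k)Mv² = (3/4)Mv².
All of this converts to potential energy at the highest point: (3/4)Mv₀² = Mgh.
Thus h = (1+k)v₀²/(2g) = 1.5 × 7.56² / (2 × 9.8) ≈ 4.37 m.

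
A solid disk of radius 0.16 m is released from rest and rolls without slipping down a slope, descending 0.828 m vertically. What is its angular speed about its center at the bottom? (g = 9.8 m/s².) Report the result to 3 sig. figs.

Here I = (1/2)MR², so the shape factor k = I/(MR²) = 0.5.
Pure rolling means v = ωR; then KE = ½Mv² + ½I(v/R)² = ½(1+k)Mv² = (3/4)Mv².
Energy conservation Mgh = ½(1+k)Mv² gives v = √(2gh/(1+k)) = √(2 × 9.8 × 0.828 / 1.5) = 3.289 m/s.
The angular speed follows from ω = v/R = 3.289/0.16 ≈ 20.6 rad/s.

ω ≈ 20.6 rad/s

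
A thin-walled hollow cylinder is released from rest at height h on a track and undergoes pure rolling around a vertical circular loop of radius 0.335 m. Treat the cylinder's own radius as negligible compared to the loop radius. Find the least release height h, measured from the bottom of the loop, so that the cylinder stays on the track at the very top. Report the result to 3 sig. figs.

For this body I = MR², i.e. k = I/(MR²) = 1.
At the top of the loop, the minimum-contact condition is Mg = Mv_top²/r, so v_top² = gr.
With ω = v/R, the kinetic energy at speed v is ½(1+k)Mv² = Mv².
Energy conservation from release (height h) to the top (height 2r): Mgh = Mg(2r) + M·gr.
Thus h_min = 2r + (1+k)r/2 = r(2 + 2/2) = 0.335 × 3 ≈ 1.01 m.

h_min ≈ 1.01 m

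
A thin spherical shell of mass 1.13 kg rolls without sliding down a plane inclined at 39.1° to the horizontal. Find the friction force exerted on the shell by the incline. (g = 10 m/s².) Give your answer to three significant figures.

With I = (2/3)MR², the ratio k = I/(MR²) is 2/3.
Newton's second law down the slope: Mg sinθ − f = Ma. The torque equation fR = Iα (with α = a/R) gives f = kMa.
Combining, a = g sinθ/(1+k) and f = kMa = kMg sinθ/(1+k).
f = (2/3) × 1.13 × 10 × sin39.1° / 1.667 ≈ 2.85 N.

f ≈ 2.85 N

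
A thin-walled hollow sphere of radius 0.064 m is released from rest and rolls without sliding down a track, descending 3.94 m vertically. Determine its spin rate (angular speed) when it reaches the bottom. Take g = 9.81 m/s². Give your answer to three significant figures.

ω ≈ 106 rad/s

For this body I = (2/3)MR², i.e. k = I/(MR²) = 2/3.
Since it rolls without slipping, ω = v/R and KE = ½Mv² + ½Iω² = ½(1+k)Mv² = (5/6)Mv².
Energy conservation Mgh = ½(1+k)Mv² gives v = √(2gh/(1+k)) = √(2 × 9.81 × 3.94 / 1.667) = 6.81 m/s.
The angular speed follows from ω = v/R = 6.81/0.064 ≈ 106 rad/s.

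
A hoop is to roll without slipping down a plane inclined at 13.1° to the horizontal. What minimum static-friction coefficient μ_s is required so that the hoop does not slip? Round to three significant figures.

μ_min ≈ 0.116

With I = MR², the ratio k = I/(MR²) is 1.
Translational: Mg sinθ − f = Ma. Rotational about the CM: fR = Iα = kMRa, so f = kMa.
These give a = g sinθ/(1+k) and the required friction f = kMg sinθ/(1+k).
The normal force is N = Mg cosθ, so μ_min = f/N = k tanθ/(1+k).
μ_min = 1 × tan13.1° / 2 ≈ 0.116.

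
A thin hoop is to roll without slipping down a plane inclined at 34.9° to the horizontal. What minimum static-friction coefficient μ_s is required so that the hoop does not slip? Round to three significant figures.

μ_min ≈ 0.349

Here I = MR², so the shape factor k = I/(MR²) = 1.
Along the incline Mg sinθ − f = Ma, and torque about the center fR = Iα = kMR²(a/R) gives f = kMa.
These give a = g sinθ/(1+k) and the required friction f = kMg sinθ/(1+k).
With N = Mg cosθ, the no-slip condition f ≤ μN gives μ_min = f/N = k tanθ/(1+k).
μ_min = 1 × tan34.9° / 2 ≈ 0.349.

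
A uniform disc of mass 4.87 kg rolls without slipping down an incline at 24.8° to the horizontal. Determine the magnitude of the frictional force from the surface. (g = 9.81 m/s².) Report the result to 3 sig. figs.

For this body I = (1/2)MR², i.e. k = I/(MR²) = 0.5.
Translational: Mg sinθ − f = Ma. Rotational about the CM: fR = Iα = kMRa, so f = kMa.
Combining, a = g sinθ/(1+k) and f = kMa = kMg sinθ/(1+k).
f = 0.5 × 4.87 × 9.81 × sin24.8° / 1.5 ≈ 6.68 N.

f ≈ 6.68 N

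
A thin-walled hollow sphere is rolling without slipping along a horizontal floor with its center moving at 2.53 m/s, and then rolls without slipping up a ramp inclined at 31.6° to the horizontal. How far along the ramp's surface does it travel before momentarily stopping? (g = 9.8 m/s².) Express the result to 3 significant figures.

d ≈ 1.04 m

With I = (2/3)MR², the ratio k = I/(MR²) is 2/3.
The rolling condition ω = v/R makes the rotational term ½I(v/R)² = ½kMv², so KE_total = ½(1+k)Mv² = (5/6)Mv².
Setting this equal to Mgh gives the vertical rise h = (1+k)v₀²/(2g) = 1.667×2.53²/(2×9.8) = 0.5443 m.
The distance along the slope is d = h/sinθ = 0.5443/sin31.6° ≈ 1.04 m.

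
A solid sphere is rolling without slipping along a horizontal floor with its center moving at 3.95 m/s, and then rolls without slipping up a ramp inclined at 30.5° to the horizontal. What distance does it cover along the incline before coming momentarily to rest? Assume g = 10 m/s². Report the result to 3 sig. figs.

d ≈ 2.15 m

For this body I = (2/5)MR², i.e. k = I/(MR²) = 0.4.
Pure rolling means v = ωR; then KE = ½Mv² + ½I(v/R)² = ½(1+k)Mv² = (7/10)Mv².
Setting this equal to Mgh gives the vertical rise h = (1+k)v₀²/(2g) = 1.4×3.95²/(2×10) = 1.092 m.
The distance along the slope is d = h/sinθ = 1.092/sin30.5° ≈ 2.15 m.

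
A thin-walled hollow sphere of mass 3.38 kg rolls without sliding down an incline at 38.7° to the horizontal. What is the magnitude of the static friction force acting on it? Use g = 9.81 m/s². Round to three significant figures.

f ≈ 8.29 N

With I = (2/3)MR², the ratio k = I/(MR²) is 2/3.
Translational: Mg sinθ − f = Ma. Rotational about the CM: fR = Iα = kMRa, so f = kMa.
Combining, a = g sinθ/(1+k) and f = kMa = kMg sinθ/(1+k).
f = (2/3) × 3.38 × 9.81 × sin38.7° / 1.667 ≈ 8.29 N.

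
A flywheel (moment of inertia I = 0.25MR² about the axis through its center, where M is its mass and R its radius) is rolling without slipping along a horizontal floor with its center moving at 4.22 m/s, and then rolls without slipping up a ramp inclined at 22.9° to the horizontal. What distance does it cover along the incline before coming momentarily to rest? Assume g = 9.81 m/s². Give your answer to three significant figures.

d ≈ 2.92 m

With I = 0.25MR², the ratio k = I/(MR²) is 0.25.
Since it rolls without slipping, ω = v/R and KE = ½Mv² + ½Iω² = ½(1+k)Mv² = (5/8)Mv².
Setting this equal to Mgh gives the vertical rise h = (1+k)v₀²/(2g) = 1.25×4.22²/(2×9.81) = 1.135 m.
Along the incline, d = h/sinθ = 1.135/sin22.9° ≈ 2.92 m.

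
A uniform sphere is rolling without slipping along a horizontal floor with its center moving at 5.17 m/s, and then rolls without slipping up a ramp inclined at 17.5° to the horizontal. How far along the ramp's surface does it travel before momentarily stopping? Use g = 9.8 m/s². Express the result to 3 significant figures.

Here I = (2/5)MR², so the shape factor k = I/(MR²) = 0.4.
The rolling condition ω = v/R makes the rotational term ½I(v/R)² = ½kMv², so KE_total = ½(1+k)Mv² = (7/10)Mv².
Setting this equal to Mgh gives the vertical rise h = (1+k)v₀²/(2g) = 1.4×5.17²/(2×9.8) = 1.909 m.
The distance along the slope is d = h/sinθ = 1.909/sin17.5° ≈ 6.35 m.

d ≈ 6.35 m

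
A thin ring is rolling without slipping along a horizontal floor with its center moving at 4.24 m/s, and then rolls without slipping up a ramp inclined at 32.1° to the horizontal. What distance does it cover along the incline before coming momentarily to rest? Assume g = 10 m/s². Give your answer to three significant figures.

Here I = MR², so the shape factor k = I/(MR²) = 1.
Since it rolls without slipping, ω = v/R and KE = ½Mv² + ½Iω² = ½(1+k)Mv² = Mv².
Setting this equal to Mgh gives the vertical rise h = (1+k)v₀²/(2g) = 2×4.24²/(2×10) = 1.798 m.
The distance along the slope is d = h/sinθ = 1.798/sin32.1° ≈ 3.38 m.

d ≈ 3.38 m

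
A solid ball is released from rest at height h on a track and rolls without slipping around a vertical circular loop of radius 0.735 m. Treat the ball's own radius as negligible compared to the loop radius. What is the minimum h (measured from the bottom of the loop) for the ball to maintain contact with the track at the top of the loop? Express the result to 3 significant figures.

h_min ≈ 1.98 m

For this body I = (2/5)MR², i.e. k = I/(MR²) = 0.4.
At the top, contact is just lost when gravity alone supplies the centripetal force: Mg = Mv_top²/r, i.e. v_top² = gr.
With ω = v/R, the kinetic energy at speed v is ½(1+k)Mv² = (7/10)Mv².
Energy conservation from release (height h) to the top (height 2r): Mgh = Mg(2r) + (7/10)M·gr.
Thus h_min = 2r + (1+k)r/2 = r(2 + 1.4/2) = 0.735 × 2.7 ≈ 1.98 m.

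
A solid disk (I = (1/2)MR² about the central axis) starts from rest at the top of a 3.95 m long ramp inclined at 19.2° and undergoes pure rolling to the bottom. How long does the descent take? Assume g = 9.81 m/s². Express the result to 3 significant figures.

For this body I = (1/2)MR², i.e. k = I/(MR²) = 0.5.
Along the incline Mg sinθ − f = Ma, and torque about the center fR = Iα = kMR²(a/R) gives f = kMa.
Hence a = g sinθ/(1+k) = 9.81×sin19.2°/1.5 = 2.151 m/s².
With constant a from rest, t = √(2L/a) = √(2·3.95/2.151) ≈ 1.92 s.

t ≈ 1.92 s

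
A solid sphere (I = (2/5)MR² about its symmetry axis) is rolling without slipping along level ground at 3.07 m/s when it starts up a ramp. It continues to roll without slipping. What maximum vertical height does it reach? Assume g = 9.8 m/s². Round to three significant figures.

h ≈ 0.673 m

The moment of inertia is (2/5)MR², giving k ≡ I/(MR²) = 0.4.
The rolling condition ω = v/R makes the rotational term ½I(v/R)² = ½kMv², so KE_total = ½(1+k)Mv² = (7/10)Mv².
At the top the kinetic energy is zero, so (7/10)Mv₀² = Mgh.
Thus h = (1+k)v₀²/(2g) = 1.4 × 3.07² / (2 × 9.8) ≈ 0.673 m.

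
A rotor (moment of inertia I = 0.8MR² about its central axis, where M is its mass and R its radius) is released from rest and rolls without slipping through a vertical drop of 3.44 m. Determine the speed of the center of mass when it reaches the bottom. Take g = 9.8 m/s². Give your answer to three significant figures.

v ≈ 6.12 m/s

The moment of inertia is 0.8MR², giving k ≡ I/(MR²) = 0.8.
The rolling condition ω = v/R makes the rotational term ½I(v/R)² = ½kMv², so KE_total = ½(1+k)Mv² = (9/10)Mv².
Energy conservation: Mgh = (9/10)Mv², so v = √(2gh/(1+k)) = √(2 × 9.8 × 3.44 / 1.8) ≈ 6.12 m/s.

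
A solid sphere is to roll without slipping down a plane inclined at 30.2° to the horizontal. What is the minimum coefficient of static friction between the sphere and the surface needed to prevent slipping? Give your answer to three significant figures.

With I = (2/5)MR², the ratio k = I/(MR²) is 0.4.
Translational: Mg sinθ − f = Ma. Rotational about the CM: fR = Iα = kMRa, so f = kMa.
These give a = g sinθ/(1+k) and the required friction f = kMg sinθ/(1+k).
With N = Mg cosθ, the no-slip condition f ≤ μN gives μ_min = f/N = k tanθ/(1+k).
μ_min = 0.4 × tan30.2° / 1.4 ≈ 0.166.

μ_min ≈ 0.166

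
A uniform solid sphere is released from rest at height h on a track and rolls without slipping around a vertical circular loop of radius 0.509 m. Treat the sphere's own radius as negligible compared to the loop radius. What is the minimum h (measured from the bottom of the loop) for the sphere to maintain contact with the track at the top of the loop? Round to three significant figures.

h_min ≈ 1.37 m

The moment of inertia is (2/5)MR², giving k ≡ I/(MR²) = 0.4.
At the top, contact is just lost when gravity alone supplies the centripetal force: Mg = Mv_top²/r, i.e. v_top² = gr.
With ω = v/R, the kinetic energy at speed v is ½(1+k)Mv² = (7/10)Mv².
Energy conservation from release (height h) to the top (height 2r): Mgh = Mg(2r) + (7/10)M·gr.
Thus h_min = 2r + (1+k)r/2 = r(2 + 1.4/2) = 0.509 × 2.7 ≈ 1.37 m.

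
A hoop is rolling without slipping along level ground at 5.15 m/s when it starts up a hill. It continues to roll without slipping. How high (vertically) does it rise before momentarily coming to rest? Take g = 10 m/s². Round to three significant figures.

h ≈ 2.65 m

For this body I = MR², i.e. k = I/(MR²) = 1.
The rolling condition ω = v/R makes the rotational term ½I(v/R)² = ½kMv², so KE_total = ½(1+k)Mv² = Mv².
At the top the kinetic energy is zero, so Mv₀² = Mgh.
Thus h = (1+k)v₀²/(2g) = 2 × 5.15² / (2 × 10) ≈ 2.65 m.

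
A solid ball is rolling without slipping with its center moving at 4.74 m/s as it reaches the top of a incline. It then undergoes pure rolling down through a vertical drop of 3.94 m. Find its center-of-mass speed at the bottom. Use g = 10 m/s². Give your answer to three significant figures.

v ≈ 8.87 m/s

Here I = (2/5)MR², so the shape factor k = I/(MR²) = 0.4.
Since it rolls without slipping, ω = v/R and KE = ½Mv² + ½Iω² = ½(1+k)Mv² = (7/10)Mv².
Conserving energy between top and bottom: (7/10)Mv² = (7/10)Mv₀² + Mgh, hence v² = v₀² + 2gh/(1+k).
v = √(4.74² + 2×10×3.94/1.4) = √78.75 ≈ 8.87 m/s.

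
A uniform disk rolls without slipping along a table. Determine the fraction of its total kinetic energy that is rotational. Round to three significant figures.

fraction ≈ 0.333

For this body I = (1/2)MR², i.e. k = I/(MR²) = 0.5.
Since ω = v/R, the translational part is ½Mv² and the rotational part is ½I(v/R)² = ½kMv²; the total is ½(1+k)Mv².
The rotational fraction is therefore k/(1+k) = 0.5/1.5 ≈ 0.333.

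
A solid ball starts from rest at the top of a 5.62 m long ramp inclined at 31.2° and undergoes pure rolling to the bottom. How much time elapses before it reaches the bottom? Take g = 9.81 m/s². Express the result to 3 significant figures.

t ≈ 1.76 s

The moment of inertia is (2/5)MR², giving k ≡ I/(MR²) = 0.4.
Translational: Mg sinθ − f = Ma. Rotational about the CM: fR = Iα = kMRa, so f = kMa.
Hence a = g sinθ/(1+k) = 9.81×sin31.2°/1.4 = 3.63 m/s².
Starting from rest, L = ½at², so t = √(2L/a) = √(2×5.62/3.63) ≈ 1.76 s.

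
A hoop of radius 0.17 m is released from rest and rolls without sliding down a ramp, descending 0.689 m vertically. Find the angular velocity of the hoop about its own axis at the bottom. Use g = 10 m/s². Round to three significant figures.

ω ≈ 15.4 rad/s

With I = MR², the ratio k = I/(MR²) is 1.
The rolling condition ω = v/R makes the rotational term ½I(v/R)² = ½kMv², so KE_total = ½(1+k)Mv² = Mv².
Energy conservation Mgh = ½(1+k)Mv² gives v = √(2gh/(1+k)) = √(2 × 10 × 0.689 / 2) = 2.625 m/s.
The angular speed follows from ω = v/R = 2.625/0.17 ≈ 15.4 rad/s.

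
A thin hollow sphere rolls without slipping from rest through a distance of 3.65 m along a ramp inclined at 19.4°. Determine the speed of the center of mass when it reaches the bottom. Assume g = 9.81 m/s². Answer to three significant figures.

v ≈ 3.78 m/s

With I = (2/3)MR², the ratio k = I/(MR²) is 2/3.
Rolling without slipping gives ω = v/R, so the total kinetic energy is ½Mv² + ½Iω² = ½(1+k)Mv² = (5/6)Mv².
The vertical drop is h = L sinθ = 3.65 × sin19.4° = 1.212 m.
Setting Mgh = (5/6)Mv² gives v = √(2gh/(1+k)) = √(2·9.81·1.212/1.667) ≈ 3.78 m/s.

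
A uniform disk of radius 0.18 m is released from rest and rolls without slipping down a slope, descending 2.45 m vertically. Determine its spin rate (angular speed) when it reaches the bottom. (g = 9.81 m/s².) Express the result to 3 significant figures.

ω ≈ 31.4 rad/s

With I = (1/2)MR², the ratio k = I/(MR²) is 0.5.
Pure rolling means v = ωR; then KE = ½Mv² + ½I(v/R)² = ½(1+k)Mv² = (3/4)Mv².
Energy conservation Mgh = ½(1+k)Mv² gives v = √(2gh/(1+k)) = √(2 × 9.81 × 2.45 / 1.5) = 5.661 m/s.
Then ω = v/R = 5.661 / 0.18 ≈ 31.4 rad/s.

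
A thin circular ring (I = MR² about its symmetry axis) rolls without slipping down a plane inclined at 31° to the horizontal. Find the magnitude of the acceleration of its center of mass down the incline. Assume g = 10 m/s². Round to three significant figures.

a ≈ 2.58 m/s²

The moment of inertia is MR², giving k ≡ I/(MR²) = 1.
Newton's second law down the slope: Mg sinθ − f = Ma. The torque equation fR = Iα (with α = a/R) gives f = kMa.
Eliminating f: Mg sinθ = (1+k)Ma, so a = g sinθ/(1+k) = 10 × sin31° / 2 ≈ 2.58 m/s².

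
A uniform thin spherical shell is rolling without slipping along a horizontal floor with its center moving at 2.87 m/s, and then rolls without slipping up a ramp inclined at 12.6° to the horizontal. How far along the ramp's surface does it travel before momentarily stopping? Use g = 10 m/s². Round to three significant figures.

The moment of inertia is (2/3)MR², giving k ≡ I/(MR²) = 2/3.
Rolling without slipping gives ω = v/R, so the total kinetic energy is ½Mv² + ½Iω² = ½(1+k)Mv² = (5/6)Mv².
Setting this equal to Mgh gives the vertical rise h = (1+k)v₀²/(2g) = 1.667×2.87²/(2×10) = 0.6864 m.
Along the incline, d = h/sinθ = 0.6864/sin12.6° ≈ 3.15 m.

d ≈ 3.15 m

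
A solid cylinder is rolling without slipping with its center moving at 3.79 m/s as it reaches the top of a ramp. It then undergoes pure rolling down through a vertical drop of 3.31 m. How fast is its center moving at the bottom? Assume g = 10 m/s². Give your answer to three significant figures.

v ≈ 7.65 m/s

For this body I = (1/2)MR², i.e. k = I/(MR²) = 0.5.
Pure rolling means v = ωR; then KE = ½Mv² + ½I(v/R)² = ½(1+k)Mv² = (3/4)Mv².
Conserving energy between top and bottom: (3/4)Mv² = (3/4)Mv₀² + Mgh, hence v² = v₀² + 2gh/(1+k).
v = √(3.79² + 2×10×3.31/1.5) = √58.5 ≈ 7.65 m/s.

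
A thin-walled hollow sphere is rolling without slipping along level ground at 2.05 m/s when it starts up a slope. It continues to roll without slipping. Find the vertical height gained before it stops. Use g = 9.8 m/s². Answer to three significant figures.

h ≈ 0.357 m

The moment of inertia is (2/3)MR², giving k ≡ I/(MR²) = 2/3.
Pure rolling means v = ωR; then KE = ½Mv² + ½I(v/R)² = ½(1+k)Mv² = (5/6)Mv².
At the top the kinetic energy is zero, so (5/6)Mv₀² = Mgh.
Thus h = (1+k)v₀²/(2g) = 1.667 × 2.05² / (2 × 9.8) ≈ 0.357 m.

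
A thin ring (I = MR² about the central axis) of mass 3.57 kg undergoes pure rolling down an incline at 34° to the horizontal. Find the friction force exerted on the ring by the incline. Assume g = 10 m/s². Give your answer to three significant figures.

For this body I = MR², i.e. k = I/(MR²) = 1.
Newton's second law down the slope: Mg sinθ − f = Ma. The torque equation fR = Iα (with α = a/R) gives f = kMa.
Combining, a = g sinθ/(1+k) and f = kMa = kMg sinθ/(1+k).
f = 1 × 3.57 × 10 × sin34° / 2 ≈ 9.98 N.

f ≈ 9.98 N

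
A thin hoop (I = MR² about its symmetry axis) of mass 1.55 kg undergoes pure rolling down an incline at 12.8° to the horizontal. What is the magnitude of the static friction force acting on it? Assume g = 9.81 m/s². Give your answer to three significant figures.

For this body I = MR², i.e. k = I/(MR²) = 1.
Translational: Mg sinθ − f = Ma. Rotational about the CM: fR = Iα = kMRa, so f = kMa.
Combining, a = g sinθ/(1+k) and f = kMa = kMg sinθ/(1+k).
f = 1 × 1.55 × 9.81 × sin12.8° / 2 ≈ 1.68 N.

f ≈ 1.68 N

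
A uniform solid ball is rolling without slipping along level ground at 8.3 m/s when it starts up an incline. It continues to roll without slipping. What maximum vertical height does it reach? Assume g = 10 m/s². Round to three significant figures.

Here I = (2/5)MR², so the shape factor k = I/(MR²) = 0.4.
Since it rolls without slipping, ω = v/R and KE = ½Mv² + ½Iω² = ½(1+k)Mv² = (7/10)Mv².
At the top the kinetic energy is zero, so (7/10)Mv₀² = Mgh.
Thus h = (1+k)v₀²/(2g) = 1.4 × 8.3² / (2 × 10) ≈ 4.82 m.

h ≈ 4.82 m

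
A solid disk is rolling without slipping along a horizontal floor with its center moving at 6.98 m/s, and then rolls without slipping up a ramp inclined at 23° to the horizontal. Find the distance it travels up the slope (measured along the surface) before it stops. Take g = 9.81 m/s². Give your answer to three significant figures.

Here I = (1/2)MR², so the shape factor k = I/(MR²) = 0.5.
The rolling condition ω = v/R makes the rotational term ½I(v/R)² = ½kMv², so KE_total = ½(1+k)Mv² = (3/4)Mv².
Setting this equal to Mgh gives the vertical rise h = (1+k)v₀²/(2g) = 1.5×6.98²/(2×9.81) = 3.725 m.
Along the incline, d = h/sinθ = 3.725/sin23° ≈ 9.53 m.

d ≈ 9.53 m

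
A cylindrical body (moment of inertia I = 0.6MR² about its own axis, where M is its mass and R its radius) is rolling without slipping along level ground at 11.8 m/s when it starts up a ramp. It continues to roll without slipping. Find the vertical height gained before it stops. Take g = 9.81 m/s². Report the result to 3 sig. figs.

h ≈ 11.4 m

For this body I = 0.6MR², i.e. k = I/(MR²) = 0.6.
Since it rolls without slipping, ω = v/R and KE = ½Mv² + ½Iω² = ½(1+k)Mv² = (4/5)Mv².
All of this converts to potential energy at the highest point: (4/5)Mv₀² = Mgh.
Thus h = (1+k)v₀²/(2g) = 1.6 × 11.8² / (2 × 9.81) ≈ 11.4 m.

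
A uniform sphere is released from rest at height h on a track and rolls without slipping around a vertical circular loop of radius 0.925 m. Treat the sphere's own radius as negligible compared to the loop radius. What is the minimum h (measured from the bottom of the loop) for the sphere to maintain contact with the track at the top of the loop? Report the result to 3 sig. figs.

h_min ≈ 2.50 m

Here I = (2/5)MR², so the shape factor k = I/(MR²) = 0.4.
At the top of the loop, the minimum-contact condition is Mg = Mv_top²/r, so v_top² = gr.
With ω = v/R, the kinetic energy at speed v is ½(1+k)Mv² = (7/10)Mv².
Energy conservation from release (height h) to the top (height 2r): Mgh = Mg(2r) + (7/10)M·gr.
Thus h_min = 2r + (1+k)r/2 = r(2 + 1.4/2) = 0.925 × 2.7 ≈ 2.50 m.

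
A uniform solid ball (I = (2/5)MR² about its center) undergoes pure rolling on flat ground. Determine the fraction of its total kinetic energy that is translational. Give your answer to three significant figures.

For this body I = (2/5)MR², i.e. k = I/(MR²) = 0.4.
With ω = v/R, KE_trans = ½Mv² and KE_rot = ½Iω² = ½kMv², so KE_total = ½(1+k)Mv².
The translational fraction is therefore 1/(1+k) = 1/1.4 ≈ 0.714.

fraction ≈ 0.714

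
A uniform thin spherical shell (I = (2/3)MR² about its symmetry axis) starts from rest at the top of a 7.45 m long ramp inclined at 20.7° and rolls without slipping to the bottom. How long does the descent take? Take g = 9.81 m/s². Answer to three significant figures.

For this body I = (2/3)MR², i.e. k = I/(MR²) = 2/3.
Translational: Mg sinθ − f = Ma. Rotational about the CM: fR = Iα = kMRa, so f = kMa.
Hence a = g sinθ/(1+k) = 9.81×sin20.7°/1.667 = 2.081 m/s².
Starting from rest, L = ½at², so t = √(2L/a) = √(2×7.45/2.081) ≈ 2.68 s.

t ≈ 2.68 s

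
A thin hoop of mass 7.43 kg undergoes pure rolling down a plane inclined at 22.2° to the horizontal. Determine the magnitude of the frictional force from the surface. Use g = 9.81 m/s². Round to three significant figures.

Here I = MR², so the shape factor k = I/(MR²) = 1.
Newton's second law down the slope: Mg sinθ − f = Ma. The torque equation fR = Iα (with α = a/R) gives f = kMa.
Combining, a = g sinθ/(1+k) and f = kMa = kMg sinθ/(1+k).
f = 1 × 7.43 × 9.81 × sin22.2° / 2 ≈ 13.8 N.

f ≈ 13.8 N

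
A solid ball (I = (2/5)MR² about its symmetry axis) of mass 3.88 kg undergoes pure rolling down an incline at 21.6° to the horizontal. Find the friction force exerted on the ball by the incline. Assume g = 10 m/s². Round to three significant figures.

The moment of inertia is (2/5)MR², giving k ≡ I/(MR²) = 0.4.
Along the incline Mg sinθ − f = Ma, and torque about the center fR = Iα = kMR²(a/R) gives f = kMa.
Combining, a = g sinθ/(1+k) and f = kMa = kMg sinθ/(1+k).
f = 0.4 × 3.88 × 10 × sin21.6° / 1.4 ≈ 4.08 N.

f ≈ 4.08 N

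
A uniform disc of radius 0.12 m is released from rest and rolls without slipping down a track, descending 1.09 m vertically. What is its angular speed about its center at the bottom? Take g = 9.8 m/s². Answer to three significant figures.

The moment of inertia is (1/2)MR², giving k ≡ I/(MR²) = 0.5.
Since it rolls without slipping, ω = v/R and KE = ½Mv² + ½Iω² = ½(1+k)Mv² = (3/4)Mv².
Energy conservation Mgh = ½(1+k)Mv² gives v = √(2gh/(1+k)) = √(2 × 9.8 × 1.09 / 1.5) = 3.774 m/s.
The angular speed follows from ω = v/R = 3.774/0.12 ≈ 31.4 rad/s.

ω ≈ 31.4 rad/s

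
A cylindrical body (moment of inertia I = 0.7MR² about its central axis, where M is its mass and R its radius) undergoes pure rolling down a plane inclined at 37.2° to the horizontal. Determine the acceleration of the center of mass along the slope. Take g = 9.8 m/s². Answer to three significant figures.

a ≈ 3.49 m/s²

For this body I = 0.7MR², i.e. k = I/(MR²) = 0.7.
Along the incline Mg sinθ − f = Ma, and torque about the center fR = Iα = kMR²(a/R) gives f = kMa.
Eliminating f: Mg sinθ = (1+k)Ma, so a = g sinθ/(1+k) = 9.8 × sin37.2° / 1.7 ≈ 3.49 m/s².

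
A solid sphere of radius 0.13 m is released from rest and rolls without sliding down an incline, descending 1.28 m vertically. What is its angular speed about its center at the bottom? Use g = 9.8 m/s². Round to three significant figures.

For this body I = (2/5)MR², i.e. k = I/(MR²) = 0.4.
Pure rolling means v = ωR; then KE = ½Mv² + ½I(v/R)² = ½(1+k)Mv² = (7/10)Mv².
Energy conservation Mgh = ½(1+k)Mv² gives v = √(2gh/(1+k)) = √(2 × 9.8 × 1.28 / 1.4) = 4.233 m/s.
The angular speed follows from ω = v/R = 4.233/0.13 ≈ 32.6 rad/s.

ω ≈ 32.6 rad/s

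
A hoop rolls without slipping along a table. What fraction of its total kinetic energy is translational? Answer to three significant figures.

For this body I = MR², i.e. k = I/(MR²) = 1.
Since ω = v/R, the translational part is ½Mv² and the rotational part is ½I(v/R)² = ½kMv²; the total is ½(1+k)Mv².
The translational fraction is therefore 1/(1+k) = 1/2 ≈ 0.500.

fraction ≈ 0.500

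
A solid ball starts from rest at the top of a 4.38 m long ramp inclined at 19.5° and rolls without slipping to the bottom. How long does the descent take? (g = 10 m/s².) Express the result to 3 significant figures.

t ≈ 1.92 s

With I = (2/5)MR², the ratio k = I/(MR²) is 0.4.
Translational: Mg sinθ − f = Ma. Rotational about the CM: fR = Iα = kMRa, so f = kMa.
Hence a = g sinθ/(1+k) = 10×sin19.5°/1.4 = 2.384 m/s².
With constant a from rest, t = √(2L/a) = √(2·4.38/2.384) ≈ 1.92 s.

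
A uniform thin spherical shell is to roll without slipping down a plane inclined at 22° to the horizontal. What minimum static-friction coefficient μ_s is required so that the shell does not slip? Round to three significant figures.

μ_min ≈ 0.162

For this body I = (2/3)MR², i.e. k = I/(MR²) = 2/3.
Along the incline Mg sinθ − f = Ma, and torque about the center fR = Iα = kMR²(a/R) gives f = kMa.
These give a = g sinθ/(1+k) and the required friction f = kMg sinθ/(1+k).
The normal force is N = Mg cosθ, so μ_min = f/N = k tanθ/(1+k).
μ_min = (2/3) × tan22° / 1.667 ≈ 0.162.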